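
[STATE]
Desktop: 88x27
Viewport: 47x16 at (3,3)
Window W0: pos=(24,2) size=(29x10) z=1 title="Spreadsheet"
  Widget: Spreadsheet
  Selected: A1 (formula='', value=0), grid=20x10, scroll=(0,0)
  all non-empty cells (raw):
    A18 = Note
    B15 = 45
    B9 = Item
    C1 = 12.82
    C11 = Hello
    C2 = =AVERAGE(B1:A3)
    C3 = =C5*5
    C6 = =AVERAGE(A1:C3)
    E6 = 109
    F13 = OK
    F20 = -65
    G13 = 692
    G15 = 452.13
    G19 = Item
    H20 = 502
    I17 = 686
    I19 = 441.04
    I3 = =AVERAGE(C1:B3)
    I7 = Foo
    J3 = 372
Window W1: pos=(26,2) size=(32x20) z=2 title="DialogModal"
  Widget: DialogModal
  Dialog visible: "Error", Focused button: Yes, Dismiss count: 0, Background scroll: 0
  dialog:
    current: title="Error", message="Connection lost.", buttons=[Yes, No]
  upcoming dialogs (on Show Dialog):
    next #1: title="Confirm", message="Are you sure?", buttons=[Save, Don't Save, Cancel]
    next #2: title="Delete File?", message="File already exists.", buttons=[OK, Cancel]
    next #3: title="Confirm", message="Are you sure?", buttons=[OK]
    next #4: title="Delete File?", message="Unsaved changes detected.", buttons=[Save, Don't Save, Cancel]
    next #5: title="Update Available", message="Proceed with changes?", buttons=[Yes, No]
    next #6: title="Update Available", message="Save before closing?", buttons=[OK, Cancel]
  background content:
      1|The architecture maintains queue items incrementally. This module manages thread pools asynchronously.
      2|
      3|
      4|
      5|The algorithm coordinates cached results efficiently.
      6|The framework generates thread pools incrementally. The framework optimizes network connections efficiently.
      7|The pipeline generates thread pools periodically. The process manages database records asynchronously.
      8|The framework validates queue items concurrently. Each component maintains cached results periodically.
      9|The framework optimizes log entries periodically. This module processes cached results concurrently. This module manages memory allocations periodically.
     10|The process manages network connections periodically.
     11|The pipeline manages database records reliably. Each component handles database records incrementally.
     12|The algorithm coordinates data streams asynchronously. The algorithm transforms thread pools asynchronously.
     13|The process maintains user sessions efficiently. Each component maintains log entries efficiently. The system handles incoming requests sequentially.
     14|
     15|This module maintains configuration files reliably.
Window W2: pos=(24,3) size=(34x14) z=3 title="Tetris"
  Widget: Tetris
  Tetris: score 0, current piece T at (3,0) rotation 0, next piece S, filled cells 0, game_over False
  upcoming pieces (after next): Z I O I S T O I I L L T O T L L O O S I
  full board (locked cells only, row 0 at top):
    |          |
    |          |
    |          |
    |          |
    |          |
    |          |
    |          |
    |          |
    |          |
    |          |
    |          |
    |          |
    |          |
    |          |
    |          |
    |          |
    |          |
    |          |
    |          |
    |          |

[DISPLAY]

                     ┏━━━━━━━━━━━━━━━━━━━━━━━━━
                     ┃ Tetris                  
                     ┠─────────────────────────
                     ┃          │Next:         
                     ┃          │ ░░           
                     ┃          │░░            
                     ┃          │              
                     ┃          │              
                     ┃          │              
                     ┃          │Score:        
                     ┃          │0             
                     ┃          │              
                     ┃          │              
                     ┗━━━━━━━━━━━━━━━━━━━━━━━━━
                       ┃The process maintains u
                       ┃                       


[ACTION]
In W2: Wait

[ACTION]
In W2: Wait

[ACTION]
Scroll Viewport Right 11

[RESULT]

          ┏━━━━━━━━━━━━━━━━━━━━━━━━━━━━━━━━┓   
          ┃ Tetris                         ┃   
          ┠────────────────────────────────┨   
          ┃          │Next:                ┃   
          ┃          │ ░░                  ┃   
          ┃          │░░                   ┃   
          ┃          │                     ┃   
          ┃          │                     ┃   
          ┃          │                     ┃   
          ┃          │Score:               ┃   
          ┃          │0                    ┃   
          ┃          │                     ┃   
          ┃          │                     ┃   
          ┗━━━━━━━━━━━━━━━━━━━━━━━━━━━━━━━━┛   
            ┃The process maintains user ses┃   
            ┃                              ┃   


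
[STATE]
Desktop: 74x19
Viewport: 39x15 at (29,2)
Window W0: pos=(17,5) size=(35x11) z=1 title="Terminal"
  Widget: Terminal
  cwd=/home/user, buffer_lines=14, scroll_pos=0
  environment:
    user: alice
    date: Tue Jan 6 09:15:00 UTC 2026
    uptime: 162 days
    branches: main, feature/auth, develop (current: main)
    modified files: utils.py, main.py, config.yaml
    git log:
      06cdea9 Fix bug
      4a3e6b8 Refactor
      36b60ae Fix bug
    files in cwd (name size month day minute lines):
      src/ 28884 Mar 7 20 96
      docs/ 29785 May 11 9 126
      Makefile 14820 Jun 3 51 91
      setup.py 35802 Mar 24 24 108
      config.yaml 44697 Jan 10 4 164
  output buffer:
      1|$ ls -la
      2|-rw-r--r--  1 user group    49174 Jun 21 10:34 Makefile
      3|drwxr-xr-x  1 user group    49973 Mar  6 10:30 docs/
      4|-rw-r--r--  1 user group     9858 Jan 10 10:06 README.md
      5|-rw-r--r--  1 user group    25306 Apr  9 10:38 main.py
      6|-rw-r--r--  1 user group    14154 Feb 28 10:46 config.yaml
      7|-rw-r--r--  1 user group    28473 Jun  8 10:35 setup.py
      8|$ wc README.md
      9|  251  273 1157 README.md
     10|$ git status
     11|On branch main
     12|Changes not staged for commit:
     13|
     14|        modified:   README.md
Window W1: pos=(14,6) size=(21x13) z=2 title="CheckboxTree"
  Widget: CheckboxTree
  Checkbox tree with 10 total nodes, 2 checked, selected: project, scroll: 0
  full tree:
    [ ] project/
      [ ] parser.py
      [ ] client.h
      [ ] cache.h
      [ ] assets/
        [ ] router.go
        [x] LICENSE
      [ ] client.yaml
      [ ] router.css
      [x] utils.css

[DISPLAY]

                                       
                                       
                                       
━━━━━━━━━━━━━━━━━━━━━━┓                
━━━━━┓                ┃                
     ┃────────────────┨                
─────┨                ┃                
     ┃r group    49174┃                
py   ┃r group    49973┃                
h    ┃r group     9858┃                
     ┃r group    25306┃                
     ┃r group    14154┃                
r.go ┃r group    28473┃                
SE   ┃━━━━━━━━━━━━━━━━┛                
yaml ┃                                 


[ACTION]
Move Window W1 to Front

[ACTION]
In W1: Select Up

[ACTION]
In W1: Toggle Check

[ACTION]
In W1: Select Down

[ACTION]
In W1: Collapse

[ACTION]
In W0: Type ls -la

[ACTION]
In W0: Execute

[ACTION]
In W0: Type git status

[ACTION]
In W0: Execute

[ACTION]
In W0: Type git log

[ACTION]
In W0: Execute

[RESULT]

                                       
                                       
                                       
━━━━━━━━━━━━━━━━━━━━━━┓                
━━━━━┓                ┃                
     ┃────────────────┨                
─────┨   main.py      ┃                
     ┃   config.yaml  ┃                
py   ┃                ┃                
h    ┃                ┃                
     ┃                ┃                
     ┃                ┃                
r.go ┃                ┃                
SE   ┃━━━━━━━━━━━━━━━━┛                
yaml ┃                                 


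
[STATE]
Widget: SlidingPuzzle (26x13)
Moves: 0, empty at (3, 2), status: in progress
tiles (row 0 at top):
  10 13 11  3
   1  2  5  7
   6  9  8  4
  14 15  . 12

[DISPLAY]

┌────┬────┬────┬────┐     
│ 10 │ 13 │ 11 │  3 │     
├────┼────┼────┼────┤     
│  1 │  2 │  5 │  7 │     
├────┼────┼────┼────┤     
│  6 │  9 │  8 │  4 │     
├────┼────┼────┼────┤     
│ 14 │ 15 │    │ 12 │     
└────┴────┴────┴────┘     
Moves: 0                  
                          
                          
                          


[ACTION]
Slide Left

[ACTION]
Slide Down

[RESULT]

┌────┬────┬────┬────┐     
│ 10 │ 13 │ 11 │  3 │     
├────┼────┼────┼────┤     
│  1 │  2 │  5 │  7 │     
├────┼────┼────┼────┤     
│  6 │  9 │  8 │    │     
├────┼────┼────┼────┤     
│ 14 │ 15 │ 12 │  4 │     
└────┴────┴────┴────┘     
Moves: 2                  
                          
                          
                          


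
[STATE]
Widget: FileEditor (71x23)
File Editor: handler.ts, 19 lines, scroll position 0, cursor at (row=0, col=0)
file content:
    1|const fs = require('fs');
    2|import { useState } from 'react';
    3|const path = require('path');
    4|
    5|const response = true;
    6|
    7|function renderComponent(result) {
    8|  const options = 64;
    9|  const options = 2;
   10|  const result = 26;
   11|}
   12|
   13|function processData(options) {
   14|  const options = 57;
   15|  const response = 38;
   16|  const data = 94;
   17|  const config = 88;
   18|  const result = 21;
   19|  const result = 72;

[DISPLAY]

█onst fs = require('fs');                                             ▲
import { useState } from 'react';                                     █
const path = require('path');                                         ░
                                                                      ░
const response = true;                                                ░
                                                                      ░
function renderComponent(result) {                                    ░
  const options = 64;                                                 ░
  const options = 2;                                                  ░
  const result = 26;                                                  ░
}                                                                     ░
                                                                      ░
function processData(options) {                                       ░
  const options = 57;                                                 ░
  const response = 38;                                                ░
  const data = 94;                                                    ░
  const config = 88;                                                  ░
  const result = 21;                                                  ░
  const result = 72;                                                  ░
                                                                      ░
                                                                      ░
                                                                      ░
                                                                      ▼


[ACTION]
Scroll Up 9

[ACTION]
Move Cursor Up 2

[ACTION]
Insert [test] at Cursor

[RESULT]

test█onst fs = require('fs');                                         ▲
import { useState } from 'react';                                     █
const path = require('path');                                         ░
                                                                      ░
const response = true;                                                ░
                                                                      ░
function renderComponent(result) {                                    ░
  const options = 64;                                                 ░
  const options = 2;                                                  ░
  const result = 26;                                                  ░
}                                                                     ░
                                                                      ░
function processData(options) {                                       ░
  const options = 57;                                                 ░
  const response = 38;                                                ░
  const data = 94;                                                    ░
  const config = 88;                                                  ░
  const result = 21;                                                  ░
  const result = 72;                                                  ░
                                                                      ░
                                                                      ░
                                                                      ░
                                                                      ▼


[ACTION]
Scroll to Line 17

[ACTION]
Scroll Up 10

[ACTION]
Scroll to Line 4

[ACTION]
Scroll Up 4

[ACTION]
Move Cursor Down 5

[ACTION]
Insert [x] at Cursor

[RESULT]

testconst fs = require('fs');                                         ▲
import { useState } from 'react';                                     █
const path = require('path');                                         ░
                                                                      ░
const response = true;                                                ░
x█                                                                    ░
function renderComponent(result) {                                    ░
  const options = 64;                                                 ░
  const options = 2;                                                  ░
  const result = 26;                                                  ░
}                                                                     ░
                                                                      ░
function processData(options) {                                       ░
  const options = 57;                                                 ░
  const response = 38;                                                ░
  const data = 94;                                                    ░
  const config = 88;                                                  ░
  const result = 21;                                                  ░
  const result = 72;                                                  ░
                                                                      ░
                                                                      ░
                                                                      ░
                                                                      ▼


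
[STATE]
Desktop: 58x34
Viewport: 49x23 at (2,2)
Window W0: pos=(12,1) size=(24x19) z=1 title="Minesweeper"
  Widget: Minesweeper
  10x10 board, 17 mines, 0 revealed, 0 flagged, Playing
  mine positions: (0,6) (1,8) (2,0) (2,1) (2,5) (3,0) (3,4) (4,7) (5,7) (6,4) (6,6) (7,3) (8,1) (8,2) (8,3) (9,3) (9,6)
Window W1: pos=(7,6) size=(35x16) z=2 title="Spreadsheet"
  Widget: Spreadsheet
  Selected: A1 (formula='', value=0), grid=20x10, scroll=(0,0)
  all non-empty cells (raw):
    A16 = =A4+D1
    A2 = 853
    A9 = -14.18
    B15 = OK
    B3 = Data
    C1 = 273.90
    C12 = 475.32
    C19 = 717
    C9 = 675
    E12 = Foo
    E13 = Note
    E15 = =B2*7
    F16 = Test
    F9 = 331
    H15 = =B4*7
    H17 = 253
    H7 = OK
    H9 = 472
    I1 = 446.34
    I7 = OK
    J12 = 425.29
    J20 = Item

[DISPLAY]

          ┃ Minesweeper          ┃               
          ┠──────────────────────┨               
          ┃■■■■■■■■■■            ┃               
          ┃■■■■■■■■■■            ┃               
     ┏━━━━━━━━━━━━━━━━━━━━━━━━━━━━━━━━━┓         
     ┃ Spreadsheet                     ┃         
     ┠─────────────────────────────────┨         
     ┃A1:                              ┃         
     ┃       A       B       C       D ┃         
     ┃---------------------------------┃         
     ┃  1      [0]       0  273.90     ┃         
     ┃  2      853       0       0     ┃         
     ┃  3        0Data           0     ┃         
     ┃  4        0       0       0     ┃         
     ┃  5        0       0       0     ┃         
     ┃  6        0       0       0     ┃         
     ┃  7        0       0       0     ┃         
     ┃  8        0       0       0     ┃         
     ┃  9   -14.18       0     675     ┃         
     ┗━━━━━━━━━━━━━━━━━━━━━━━━━━━━━━━━━┛         
                                                 
                                                 
                                                 


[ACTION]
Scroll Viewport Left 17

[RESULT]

            ┃ Minesweeper          ┃             
            ┠──────────────────────┨             
            ┃■■■■■■■■■■            ┃             
            ┃■■■■■■■■■■            ┃             
       ┏━━━━━━━━━━━━━━━━━━━━━━━━━━━━━━━━━┓       
       ┃ Spreadsheet                     ┃       
       ┠─────────────────────────────────┨       
       ┃A1:                              ┃       
       ┃       A       B       C       D ┃       
       ┃---------------------------------┃       
       ┃  1      [0]       0  273.90     ┃       
       ┃  2      853       0       0     ┃       
       ┃  3        0Data           0     ┃       
       ┃  4        0       0       0     ┃       
       ┃  5        0       0       0     ┃       
       ┃  6        0       0       0     ┃       
       ┃  7        0       0       0     ┃       
       ┃  8        0       0       0     ┃       
       ┃  9   -14.18       0     675     ┃       
       ┗━━━━━━━━━━━━━━━━━━━━━━━━━━━━━━━━━┛       
                                                 
                                                 
                                                 


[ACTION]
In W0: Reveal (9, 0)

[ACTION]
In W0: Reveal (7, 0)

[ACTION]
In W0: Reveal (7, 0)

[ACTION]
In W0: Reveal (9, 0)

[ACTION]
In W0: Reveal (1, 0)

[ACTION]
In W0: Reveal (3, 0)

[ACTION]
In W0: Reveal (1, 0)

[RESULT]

            ┃ Minesweeper          ┃             
            ┠──────────────────────┨             
            ┃■■■■■■✹■■■            ┃             
            ┃2■■■■■■■✹■            ┃             
       ┏━━━━━━━━━━━━━━━━━━━━━━━━━━━━━━━━━┓       
       ┃ Spreadsheet                     ┃       
       ┠─────────────────────────────────┨       
       ┃A1:                              ┃       
       ┃       A       B       C       D ┃       
       ┃---------------------------------┃       
       ┃  1      [0]       0  273.90     ┃       
       ┃  2      853       0       0     ┃       
       ┃  3        0Data           0     ┃       
       ┃  4        0       0       0     ┃       
       ┃  5        0       0       0     ┃       
       ┃  6        0       0       0     ┃       
       ┃  7        0       0       0     ┃       
       ┃  8        0       0       0     ┃       
       ┃  9   -14.18       0     675     ┃       
       ┗━━━━━━━━━━━━━━━━━━━━━━━━━━━━━━━━━┛       
                                                 
                                                 
                                                 


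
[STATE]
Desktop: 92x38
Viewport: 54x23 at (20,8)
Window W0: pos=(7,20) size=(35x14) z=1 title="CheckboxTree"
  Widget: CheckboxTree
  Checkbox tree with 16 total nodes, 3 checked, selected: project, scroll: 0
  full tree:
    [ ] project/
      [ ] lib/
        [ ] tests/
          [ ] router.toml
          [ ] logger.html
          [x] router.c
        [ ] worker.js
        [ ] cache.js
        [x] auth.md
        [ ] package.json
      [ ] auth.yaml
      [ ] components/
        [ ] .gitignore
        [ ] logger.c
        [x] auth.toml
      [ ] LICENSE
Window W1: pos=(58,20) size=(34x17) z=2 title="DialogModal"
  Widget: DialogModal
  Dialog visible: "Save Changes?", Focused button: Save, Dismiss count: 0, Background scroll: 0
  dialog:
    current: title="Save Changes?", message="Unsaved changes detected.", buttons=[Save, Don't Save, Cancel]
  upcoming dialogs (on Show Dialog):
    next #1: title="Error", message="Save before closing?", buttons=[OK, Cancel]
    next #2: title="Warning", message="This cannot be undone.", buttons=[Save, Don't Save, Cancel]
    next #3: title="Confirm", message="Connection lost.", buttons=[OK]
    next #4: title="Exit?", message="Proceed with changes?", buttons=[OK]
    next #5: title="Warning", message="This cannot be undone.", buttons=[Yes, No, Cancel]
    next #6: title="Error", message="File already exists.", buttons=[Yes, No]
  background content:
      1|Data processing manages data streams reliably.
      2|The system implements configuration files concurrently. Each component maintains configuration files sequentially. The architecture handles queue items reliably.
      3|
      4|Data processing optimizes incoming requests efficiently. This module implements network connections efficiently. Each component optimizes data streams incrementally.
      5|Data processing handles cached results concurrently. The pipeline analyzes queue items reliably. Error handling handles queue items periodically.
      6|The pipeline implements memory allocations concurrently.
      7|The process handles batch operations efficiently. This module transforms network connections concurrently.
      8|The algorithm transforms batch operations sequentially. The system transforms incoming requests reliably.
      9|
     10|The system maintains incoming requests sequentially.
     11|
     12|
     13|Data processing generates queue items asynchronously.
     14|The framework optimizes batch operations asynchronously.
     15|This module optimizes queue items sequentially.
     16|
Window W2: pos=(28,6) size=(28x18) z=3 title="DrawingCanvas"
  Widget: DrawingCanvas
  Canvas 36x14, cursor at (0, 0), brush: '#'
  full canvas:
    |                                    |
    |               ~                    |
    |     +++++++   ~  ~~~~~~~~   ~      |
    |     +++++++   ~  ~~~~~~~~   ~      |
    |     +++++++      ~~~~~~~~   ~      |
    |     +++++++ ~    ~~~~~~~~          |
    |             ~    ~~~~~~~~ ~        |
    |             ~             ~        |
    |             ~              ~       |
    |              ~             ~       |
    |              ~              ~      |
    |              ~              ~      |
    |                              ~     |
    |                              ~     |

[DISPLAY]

        ┠──────────────────────────┨                  
        ┃+                         ┃                  
        ┃               ~          ┃                  
        ┃     +++++++   ~  ~~~~~~~~┃                  
        ┃     +++++++   ~  ~~~~~~~~┃                  
        ┃     +++++++      ~~~~~~~~┃                  
        ┃     +++++++ ~    ~~~~~~~~┃                  
        ┃             ~    ~~~~~~~~┃                  
        ┃             ~            ┃                  
        ┃             ~            ┃                  
        ┃              ~           ┃                  
        ┃              ~           ┃                  
━━━━━━━━┃              ~           ┃  ┏━━━━━━━━━━━━━━━
e       ┃                          ┃  ┃ DialogModal   
────────┃                          ┃  ┠───────────────
/       ┗━━━━━━━━━━━━━━━━━━━━━━━━━━┛  ┃Data processing
                     ┃                ┃The system impl
ts/                  ┃                ┃               
outer.toml           ┃                ┃Data processing
ogger.html           ┃                ┃Da┌────────────
outer.c              ┃                ┃Th│      Save C
ker.js               ┃                ┃Th│Unsaved chan
he.js                ┃                ┃Th│[Save]  Don'


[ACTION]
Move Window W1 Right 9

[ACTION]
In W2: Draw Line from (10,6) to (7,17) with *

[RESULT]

        ┠──────────────────────────┨                  
        ┃+                         ┃                  
        ┃               ~          ┃                  
        ┃     +++++++   ~  ~~~~~~~~┃                  
        ┃     +++++++   ~  ~~~~~~~~┃                  
        ┃     +++++++      ~~~~~~~~┃                  
        ┃     +++++++ ~    ~~~~~~~~┃                  
        ┃             ~    ~~~~~~~~┃                  
        ┃             ~  **        ┃                  
        ┃            ****          ┃                  
        ┃        ****  ~           ┃                  
        ┃      **      ~           ┃                  
━━━━━━━━┃              ~           ┃  ┏━━━━━━━━━━━━━━━
e       ┃                          ┃  ┃ DialogModal   
────────┃                          ┃  ┠───────────────
/       ┗━━━━━━━━━━━━━━━━━━━━━━━━━━┛  ┃Data processing
                     ┃                ┃The system impl
ts/                  ┃                ┃               
outer.toml           ┃                ┃Data processing
ogger.html           ┃                ┃Da┌────────────
outer.c              ┃                ┃Th│      Save C
ker.js               ┃                ┃Th│Unsaved chan
he.js                ┃                ┃Th│[Save]  Don'


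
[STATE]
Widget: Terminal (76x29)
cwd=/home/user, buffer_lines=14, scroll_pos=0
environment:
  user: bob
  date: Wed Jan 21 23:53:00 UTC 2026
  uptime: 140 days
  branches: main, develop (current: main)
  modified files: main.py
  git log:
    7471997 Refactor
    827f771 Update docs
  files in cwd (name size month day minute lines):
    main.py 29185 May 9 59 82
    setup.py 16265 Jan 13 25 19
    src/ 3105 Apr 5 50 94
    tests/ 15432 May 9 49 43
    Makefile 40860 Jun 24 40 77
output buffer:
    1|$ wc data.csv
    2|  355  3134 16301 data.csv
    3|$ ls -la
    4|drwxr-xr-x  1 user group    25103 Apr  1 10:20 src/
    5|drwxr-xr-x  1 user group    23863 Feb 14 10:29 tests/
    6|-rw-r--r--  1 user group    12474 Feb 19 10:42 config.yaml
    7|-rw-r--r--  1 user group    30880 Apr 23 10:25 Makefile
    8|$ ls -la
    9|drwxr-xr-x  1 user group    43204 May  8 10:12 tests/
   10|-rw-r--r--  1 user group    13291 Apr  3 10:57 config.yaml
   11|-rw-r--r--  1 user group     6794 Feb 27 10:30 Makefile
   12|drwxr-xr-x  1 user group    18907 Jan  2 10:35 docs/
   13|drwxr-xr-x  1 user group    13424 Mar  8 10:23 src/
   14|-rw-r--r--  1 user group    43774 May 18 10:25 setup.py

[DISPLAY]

$ wc data.csv                                                               
  355  3134 16301 data.csv                                                  
$ ls -la                                                                    
drwxr-xr-x  1 user group    25103 Apr  1 10:20 src/                         
drwxr-xr-x  1 user group    23863 Feb 14 10:29 tests/                       
-rw-r--r--  1 user group    12474 Feb 19 10:42 config.yaml                  
-rw-r--r--  1 user group    30880 Apr 23 10:25 Makefile                     
$ ls -la                                                                    
drwxr-xr-x  1 user group    43204 May  8 10:12 tests/                       
-rw-r--r--  1 user group    13291 Apr  3 10:57 config.yaml                  
-rw-r--r--  1 user group     6794 Feb 27 10:30 Makefile                     
drwxr-xr-x  1 user group    18907 Jan  2 10:35 docs/                        
drwxr-xr-x  1 user group    13424 Mar  8 10:23 src/                         
-rw-r--r--  1 user group    43774 May 18 10:25 setup.py                     
$ █                                                                         
                                                                            
                                                                            
                                                                            
                                                                            
                                                                            
                                                                            
                                                                            
                                                                            
                                                                            
                                                                            
                                                                            
                                                                            
                                                                            
                                                                            


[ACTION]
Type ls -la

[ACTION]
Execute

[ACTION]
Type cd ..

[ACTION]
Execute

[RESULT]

$ wc data.csv                                                               
  355  3134 16301 data.csv                                                  
$ ls -la                                                                    
drwxr-xr-x  1 user group    25103 Apr  1 10:20 src/                         
drwxr-xr-x  1 user group    23863 Feb 14 10:29 tests/                       
-rw-r--r--  1 user group    12474 Feb 19 10:42 config.yaml                  
-rw-r--r--  1 user group    30880 Apr 23 10:25 Makefile                     
$ ls -la                                                                    
drwxr-xr-x  1 user group    43204 May  8 10:12 tests/                       
-rw-r--r--  1 user group    13291 Apr  3 10:57 config.yaml                  
-rw-r--r--  1 user group     6794 Feb 27 10:30 Makefile                     
drwxr-xr-x  1 user group    18907 Jan  2 10:35 docs/                        
drwxr-xr-x  1 user group    13424 Mar  8 10:23 src/                         
-rw-r--r--  1 user group    43774 May 18 10:25 setup.py                     
$ ls -la                                                                    
-rw-r--r--  1 bob group    29185 May  9 10:59 main.py                       
-rw-r--r--  1 bob group    16265 Jan 13 10:25 setup.py                      
drwxr-xr-x  1 bob group     3105 Apr  5 10:50 src/                          
drwxr-xr-x  1 bob group    15432 May  9 10:49 tests/                        
-rw-r--r--  1 bob group    40860 Jun 24 10:40 Makefile                      
$ cd ..                                                                     
                                                                            
$ █                                                                         
                                                                            
                                                                            
                                                                            
                                                                            
                                                                            
                                                                            


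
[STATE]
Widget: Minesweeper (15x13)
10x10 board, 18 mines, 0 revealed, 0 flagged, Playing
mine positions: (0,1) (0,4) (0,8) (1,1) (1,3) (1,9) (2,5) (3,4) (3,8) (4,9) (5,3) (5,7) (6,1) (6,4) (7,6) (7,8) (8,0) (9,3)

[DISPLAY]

■■■■■■■■■■     
■■■■■■■■■■     
■■■■■■■■■■     
■■■■■■■■■■     
■■■■■■■■■■     
■■■■■■■■■■     
■■■■■■■■■■     
■■■■■■■■■■     
■■■■■■■■■■     
■■■■■■■■■■     
               
               
               


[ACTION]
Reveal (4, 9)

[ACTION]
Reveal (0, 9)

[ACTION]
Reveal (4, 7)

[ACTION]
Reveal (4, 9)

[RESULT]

■✹■■✹■■■✹■     
■✹■✹■■■■■✹     
■■■■■✹■■■■     
■■■■✹■■■✹■     
■■■■■■■■■✹     
■■■✹■■■✹■■     
■✹■■✹■■■■■     
■■■■■■✹■✹■     
✹■■■■■■■■■     
■■■✹■■■■■■     
               
               
               


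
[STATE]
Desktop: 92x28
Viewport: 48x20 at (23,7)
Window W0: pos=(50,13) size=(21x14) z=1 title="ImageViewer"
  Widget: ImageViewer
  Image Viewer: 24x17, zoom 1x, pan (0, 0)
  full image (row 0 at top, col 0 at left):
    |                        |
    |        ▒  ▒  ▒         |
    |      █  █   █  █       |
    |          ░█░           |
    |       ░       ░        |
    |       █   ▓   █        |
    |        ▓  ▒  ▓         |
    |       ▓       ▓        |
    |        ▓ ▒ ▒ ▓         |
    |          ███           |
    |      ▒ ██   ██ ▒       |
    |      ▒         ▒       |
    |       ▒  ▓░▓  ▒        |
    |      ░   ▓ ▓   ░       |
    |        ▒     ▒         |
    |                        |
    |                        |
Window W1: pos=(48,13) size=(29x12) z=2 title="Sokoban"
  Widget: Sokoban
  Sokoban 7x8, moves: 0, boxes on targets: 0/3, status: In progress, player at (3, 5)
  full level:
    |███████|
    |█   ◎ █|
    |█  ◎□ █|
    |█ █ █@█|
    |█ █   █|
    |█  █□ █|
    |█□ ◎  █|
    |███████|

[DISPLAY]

                                                
                                                
                                                
                                                
                                                
                                                
                         ┏━━━━━━━━━━━━━━━━━━━━━━
                         ┃ Sokoban              
                         ┠──────────────────────
                         ┃███████               
                         ┃█   ◎ █               
                         ┃█  ◎□ █               
                         ┃█ █ █@█               
                         ┃█ █   █               
                         ┃█  █□ █               
                         ┃█□ ◎  █               
                         ┃███████               
                         ┗━━━━━━━━━━━━━━━━━━━━━━
                           ┃          ███      ┃
                           ┗━━━━━━━━━━━━━━━━━━━┛


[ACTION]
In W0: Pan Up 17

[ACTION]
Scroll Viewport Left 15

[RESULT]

                                                
                                                
                                                
                                                
                                                
                                                
                                        ┏━━━━━━━
                                        ┃ Sokoba
                                        ┠───────
                                        ┃███████
                                        ┃█   ◎ █
                                        ┃█  ◎□ █
                                        ┃█ █ █@█
                                        ┃█ █   █
                                        ┃█  █□ █
                                        ┃█□ ◎  █
                                        ┃███████
                                        ┗━━━━━━━
                                          ┃     
                                          ┗━━━━━


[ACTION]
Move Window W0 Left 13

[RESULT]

                                                
                                                
                                                
                                                
                                                
                                                
                             ┏━━━━━━━━━━┏━━━━━━━
                             ┃ ImageView┃ Sokoba
                             ┠──────────┠───────
                             ┃          ┃███████
                             ┃        ▒ ┃█   ◎ █
                             ┃      █  █┃█  ◎□ █
                             ┃          ┃█ █ █@█
                             ┃       ░  ┃█ █   █
                             ┃       █  ┃█  █□ █
                             ┃        ▓ ┃█□ ◎  █
                             ┃       ▓  ┃███████
                             ┃        ▓ ┗━━━━━━━
                             ┃          ███     
                             ┗━━━━━━━━━━━━━━━━━━


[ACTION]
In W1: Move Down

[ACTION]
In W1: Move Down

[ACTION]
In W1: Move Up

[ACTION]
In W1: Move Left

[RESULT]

                                                
                                                
                                                
                                                
                                                
                                                
                             ┏━━━━━━━━━━┏━━━━━━━
                             ┃ ImageView┃ Sokoba
                             ┠──────────┠───────
                             ┃          ┃███████
                             ┃        ▒ ┃█   ◎ █
                             ┃      █  █┃█  ◎□ █
                             ┃          ┃█ █ █ █
                             ┃       ░  ┃█ █ @ █
                             ┃       █  ┃█  █□ █
                             ┃        ▓ ┃█□ ◎  █
                             ┃       ▓  ┃███████
                             ┃        ▓ ┗━━━━━━━
                             ┃          ███     
                             ┗━━━━━━━━━━━━━━━━━━
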